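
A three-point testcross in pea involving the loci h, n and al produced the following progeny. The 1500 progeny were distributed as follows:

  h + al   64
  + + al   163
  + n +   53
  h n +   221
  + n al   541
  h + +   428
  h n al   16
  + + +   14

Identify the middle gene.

h

The two most frequent reciprocal classes, + n al and h + +, are the parental types, so the F1 was + n al / h + +.
The two rarest classes, h n al and + + +, are the double crossovers. Comparing them with the parentals, only the h allele has switched, so h is the middle locus and the order is al – h – n.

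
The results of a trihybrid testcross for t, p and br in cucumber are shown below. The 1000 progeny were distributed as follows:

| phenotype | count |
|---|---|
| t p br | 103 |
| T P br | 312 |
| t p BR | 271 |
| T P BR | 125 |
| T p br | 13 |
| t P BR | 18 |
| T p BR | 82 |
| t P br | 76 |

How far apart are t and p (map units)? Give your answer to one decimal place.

18.9 map units

The two most frequent reciprocal classes, t p BR and T P br, are the parental types, so the F1 was t p BR / T P br.
The two rarest classes, t P BR and T p br, are the double crossovers. Comparing them with the parentals, only the p allele has switched, so p is the middle locus and the order is br – p – t.
Crossovers in the p–t interval produce the single-crossover classes T p BR and t P br (82 + 76 = 158) plus the double crossovers (31).
RF(p–t) = (158 + 31) / 1000 = 189/1000 = 0.1890 → 18.9 map units.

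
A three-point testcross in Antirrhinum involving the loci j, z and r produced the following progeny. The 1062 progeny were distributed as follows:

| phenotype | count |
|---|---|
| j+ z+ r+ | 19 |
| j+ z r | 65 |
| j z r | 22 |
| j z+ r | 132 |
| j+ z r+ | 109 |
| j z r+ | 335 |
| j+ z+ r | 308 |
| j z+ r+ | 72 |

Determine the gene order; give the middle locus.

The two most frequent reciprocal classes, j+ z+ r and j z r+, are the parental types, so the F1 was j+ z+ r / j z r+.
The two rarest classes, j+ z+ r+ and j z r, are the double crossovers. Comparing them with the parentals, only the r allele has switched, so r is the middle locus and the order is j – r – z.

r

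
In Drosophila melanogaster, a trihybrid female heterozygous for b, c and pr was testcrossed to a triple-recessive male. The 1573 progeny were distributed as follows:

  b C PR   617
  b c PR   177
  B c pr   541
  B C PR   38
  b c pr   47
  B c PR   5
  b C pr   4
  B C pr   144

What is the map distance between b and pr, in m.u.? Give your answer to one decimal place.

6.0 m.u.

The two most frequent reciprocal classes, b C PR and B c pr, are the parental types, so the F1 was b C PR / B c pr.
The two rarest classes, b C pr and B c PR, are the double crossovers. Comparing them with the parentals, only the pr allele has switched, so pr is the middle locus and the order is c – pr – b.
Crossovers in the pr–b interval produce the single-crossover classes B C PR and b c pr (38 + 47 = 85) plus the double crossovers (9).
RF(pr–b) = (85 + 9) / 1573 = 94/1573 = 0.0598 → 6.0 m.u.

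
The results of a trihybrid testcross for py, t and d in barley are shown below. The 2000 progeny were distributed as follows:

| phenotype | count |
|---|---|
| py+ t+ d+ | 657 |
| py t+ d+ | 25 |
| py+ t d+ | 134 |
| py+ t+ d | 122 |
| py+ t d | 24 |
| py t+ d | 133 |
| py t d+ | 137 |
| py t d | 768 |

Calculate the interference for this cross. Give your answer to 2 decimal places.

The two most frequent reciprocal classes, py t d and py+ t+ d+, are the parental types, so the F1 was py t d / py+ t+ d+.
The two rarest classes, py+ t d and py t+ d+, are the double crossovers. Comparing them with the parentals, only the py allele has switched, so py is the middle locus and the order is t – py – d.
t–py: (267 + 49)/2000 = 0.1580; py–d: (259 + 49)/2000 = 0.1540.
Expected DCO frequency = 0.1580 × 0.1540 ≈ 0.02433; observed = 49/2000 ≈ 0.02450.
Coefficient of coincidence = 0.02450/0.02433 ≈ 1.01; interference = 1 − 1.01 = -0.01.

-0.01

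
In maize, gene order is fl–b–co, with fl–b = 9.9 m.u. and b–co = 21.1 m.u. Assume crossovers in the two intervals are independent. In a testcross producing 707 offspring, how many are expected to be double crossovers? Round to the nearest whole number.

15

Map distances give recombination frequencies of 0.099 and 0.211 for the two intervals.
With no interference, expected double-crossover frequency = 0.099 × 0.211 = 0.02089.
Expected number = 0.02089 × 707 = 14.77 ≈ 15.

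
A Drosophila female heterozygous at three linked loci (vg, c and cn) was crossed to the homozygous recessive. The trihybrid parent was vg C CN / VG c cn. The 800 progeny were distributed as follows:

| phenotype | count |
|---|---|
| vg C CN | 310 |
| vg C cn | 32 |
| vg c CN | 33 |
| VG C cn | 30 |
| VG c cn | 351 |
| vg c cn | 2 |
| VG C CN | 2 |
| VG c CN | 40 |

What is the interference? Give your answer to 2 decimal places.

The two rarest classes, VG C CN and vg c cn, are the double crossovers. Comparing them with the parentals, only the vg allele has switched, so vg is the middle locus and the order is c – vg – cn.
c–vg: (63 + 4)/800 = 0.0838; vg–cn: (72 + 4)/800 = 0.0950.
Expected DCO frequency = 0.0838 × 0.0950 ≈ 0.00796; observed = 4/800 ≈ 0.00500.
Coefficient of coincidence = 0.00500/0.00796 ≈ 0.63; interference = 1 − 0.63 = 0.37.

0.37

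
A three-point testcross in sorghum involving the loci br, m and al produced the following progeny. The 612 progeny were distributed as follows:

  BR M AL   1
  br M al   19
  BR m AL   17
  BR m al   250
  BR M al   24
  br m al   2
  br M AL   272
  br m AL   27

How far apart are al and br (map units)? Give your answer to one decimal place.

6.4 map units

The two most frequent reciprocal classes, br M AL and BR m al, are the parental types, so the F1 was br M AL / BR m al.
The two rarest classes, BR M AL and br m al, are the double crossovers. Comparing them with the parentals, only the br allele has switched, so br is the middle locus and the order is al – br – m.
Crossovers in the al–br interval produce the single-crossover classes br M al and BR m AL (19 + 17 = 36) plus the double crossovers (3).
RF(al–br) = (36 + 3) / 612 = 39/612 = 0.0637 → 6.4 map units.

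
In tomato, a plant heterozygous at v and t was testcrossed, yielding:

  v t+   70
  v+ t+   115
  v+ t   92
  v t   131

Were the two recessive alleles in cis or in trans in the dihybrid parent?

The two most frequent classes are v+ t+ (115) and v t (131); these are the parental (non-recombinant) types.
So the F1 carried v+ t+ on one chromosome and v t on the other — the recessive alleles are on the same chromosome (cis / coupling).

cis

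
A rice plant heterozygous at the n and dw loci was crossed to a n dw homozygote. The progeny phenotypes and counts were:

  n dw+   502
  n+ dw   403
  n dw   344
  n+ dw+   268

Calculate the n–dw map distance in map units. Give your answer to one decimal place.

40.3 map units

The two most frequent classes, n+ dw (403) and n dw+ (502), are the parental types, so the F1 was n+ dw / n dw+.
The recombinant classes are n+ dw+ and n dw: 268 + 344 = 612.
Recombination frequency = 612/1517 = 0.4034 ≈ 40.3%, i.e. 40.3 map units.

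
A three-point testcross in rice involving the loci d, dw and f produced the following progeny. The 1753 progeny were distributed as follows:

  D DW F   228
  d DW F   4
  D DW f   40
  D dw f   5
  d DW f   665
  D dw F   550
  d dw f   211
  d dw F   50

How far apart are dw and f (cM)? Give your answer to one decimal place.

The two most frequent reciprocal classes, d DW f and D dw F, are the parental types, so the F1 was d DW f / D dw F.
The two rarest classes, d DW F and D dw f, are the double crossovers. Comparing them with the parentals, only the f allele has switched, so f is the middle locus and the order is dw – f – d.
Crossovers in the dw–f interval produce the single-crossover classes d dw f and D DW F (211 + 228 = 439) plus the double crossovers (9).
RF(dw–f) = (439 + 9) / 1753 = 448/1753 = 0.2556 → 25.6 cM.

25.6 cM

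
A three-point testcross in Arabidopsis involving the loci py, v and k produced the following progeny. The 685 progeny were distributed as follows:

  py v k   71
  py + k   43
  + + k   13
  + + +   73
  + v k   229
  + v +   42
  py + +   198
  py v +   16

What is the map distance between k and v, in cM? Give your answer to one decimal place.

16.6 cM

The two most frequent reciprocal classes, py + + and + v k, are the parental types, so the F1 was py + + / + v k.
The two rarest classes, py v + and + + k, are the double crossovers. Comparing them with the parentals, only the v allele has switched, so v is the middle locus and the order is k – v – py.
Crossovers in the k–v interval produce the single-crossover classes py + k and + v + (43 + 42 = 85) plus the double crossovers (29).
RF(k–v) = (85 + 29) / 685 = 114/685 = 0.1664 → 16.6 cM.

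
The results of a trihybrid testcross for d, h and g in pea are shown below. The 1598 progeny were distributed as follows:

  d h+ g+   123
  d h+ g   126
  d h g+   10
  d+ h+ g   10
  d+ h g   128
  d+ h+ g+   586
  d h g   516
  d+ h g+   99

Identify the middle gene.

The two most frequent reciprocal classes, d h g and d+ h+ g+, are the parental types, so the F1 was d h g / d+ h+ g+.
The two rarest classes, d h g+ and d+ h+ g, are the double crossovers. Comparing them with the parentals, only the g allele has switched, so g is the middle locus and the order is h – g – d.

g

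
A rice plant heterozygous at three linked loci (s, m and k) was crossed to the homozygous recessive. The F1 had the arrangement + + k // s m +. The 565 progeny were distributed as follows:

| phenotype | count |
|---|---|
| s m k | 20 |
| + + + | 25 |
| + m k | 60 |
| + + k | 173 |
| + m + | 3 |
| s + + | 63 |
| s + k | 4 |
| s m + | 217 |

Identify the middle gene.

The two rarest classes, s + k and + m +, are the double crossovers. Comparing them with the parentals, only the s allele has switched, so s is the middle locus and the order is m – s – k.

s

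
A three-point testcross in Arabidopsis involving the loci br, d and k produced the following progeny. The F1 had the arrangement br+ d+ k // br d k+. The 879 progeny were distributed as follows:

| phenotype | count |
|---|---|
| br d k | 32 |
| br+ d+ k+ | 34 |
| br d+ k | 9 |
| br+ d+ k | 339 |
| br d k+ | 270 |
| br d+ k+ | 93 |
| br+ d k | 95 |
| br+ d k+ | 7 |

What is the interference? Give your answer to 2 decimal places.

The two rarest classes, br d+ k and br+ d k+, are the double crossovers. Comparing them with the parentals, only the br allele has switched, so br is the middle locus and the order is d – br – k.
d–br: (188 + 16)/879 = 0.2321; br–k: (66 + 16)/879 = 0.0933.
Expected DCO frequency = 0.2321 × 0.0933 ≈ 0.02165; observed = 16/879 ≈ 0.01820.
Coefficient of coincidence = 0.01820/0.02165 ≈ 0.84; interference = 1 − 0.84 = 0.16.

0.16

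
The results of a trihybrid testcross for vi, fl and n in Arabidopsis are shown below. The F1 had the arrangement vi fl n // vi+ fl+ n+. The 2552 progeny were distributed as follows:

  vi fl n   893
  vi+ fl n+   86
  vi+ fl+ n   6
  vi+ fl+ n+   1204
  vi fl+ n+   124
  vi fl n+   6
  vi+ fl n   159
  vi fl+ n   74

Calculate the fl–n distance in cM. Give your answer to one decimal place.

6.7 cM

The two rarest classes, vi fl n+ and vi+ fl+ n, are the double crossovers. Comparing them with the parentals, only the n allele has switched, so n is the middle locus and the order is fl – n – vi.
Crossovers in the fl–n interval produce the single-crossover classes vi fl+ n and vi+ fl n+ (74 + 86 = 160) plus the double crossovers (12).
RF(fl–n) = (160 + 12) / 2552 = 172/2552 = 0.0674 → 6.7 cM.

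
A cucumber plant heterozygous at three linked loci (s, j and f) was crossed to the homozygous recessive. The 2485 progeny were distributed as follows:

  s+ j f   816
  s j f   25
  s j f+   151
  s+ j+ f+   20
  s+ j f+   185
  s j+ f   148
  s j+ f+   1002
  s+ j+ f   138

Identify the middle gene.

The two most frequent reciprocal classes, s j+ f+ and s+ j f, are the parental types, so the F1 was s j+ f+ / s+ j f.
The two rarest classes, s+ j+ f+ and s j f, are the double crossovers. Comparing them with the parentals, only the s allele has switched, so s is the middle locus and the order is j – s – f.

s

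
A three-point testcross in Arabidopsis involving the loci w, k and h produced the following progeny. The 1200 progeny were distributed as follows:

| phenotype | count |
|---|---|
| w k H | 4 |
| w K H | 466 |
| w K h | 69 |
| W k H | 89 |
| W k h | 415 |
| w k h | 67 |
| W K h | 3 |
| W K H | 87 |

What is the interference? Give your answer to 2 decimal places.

The two most frequent reciprocal classes, w K H and W k h, are the parental types, so the F1 was w K H / W k h.
The two rarest classes, w k H and W K h, are the double crossovers. Comparing them with the parentals, only the k allele has switched, so k is the middle locus and the order is h – k – w.
h–k: (158 + 7)/1200 = 0.1375; k–w: (154 + 7)/1200 = 0.1342.
Expected DCO frequency = 0.1375 × 0.1342 ≈ 0.01845; observed = 7/1200 ≈ 0.00583.
Coefficient of coincidence = 0.00583/0.01845 ≈ 0.32; interference = 1 − 0.32 = 0.68.

0.68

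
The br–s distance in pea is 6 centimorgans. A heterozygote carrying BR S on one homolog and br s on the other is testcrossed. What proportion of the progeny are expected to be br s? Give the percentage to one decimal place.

A map distance of 6 centimorgans corresponds to a recombination frequency of 0.060.
The F1 is BR S / br s, so br s is a parental gamete class with expected frequency (1 − r)/2 = 0.940/2 = 0.4700.
That is 0.4700 = 47.0% of the progeny.

47.0%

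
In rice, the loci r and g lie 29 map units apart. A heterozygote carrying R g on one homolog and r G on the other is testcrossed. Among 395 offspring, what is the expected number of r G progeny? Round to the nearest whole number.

140

A map distance of 29 map units corresponds to a recombination frequency of 0.290.
The F1 is R g / r G, so r G is a parental gamete class with expected frequency (1 − r)/2 = 0.710/2 = 0.3550.
Expected number = 0.3550 × 395 = 140.22 ≈ 140.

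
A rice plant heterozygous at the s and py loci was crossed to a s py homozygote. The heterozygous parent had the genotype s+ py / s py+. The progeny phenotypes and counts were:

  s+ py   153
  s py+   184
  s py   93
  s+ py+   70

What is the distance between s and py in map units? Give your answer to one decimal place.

The recombinant classes are s+ py+ and s py: 70 + 93 = 163.
Recombination frequency = 163/500 = 0.3260 ≈ 32.6%, i.e. 32.6 map units.

32.6 map units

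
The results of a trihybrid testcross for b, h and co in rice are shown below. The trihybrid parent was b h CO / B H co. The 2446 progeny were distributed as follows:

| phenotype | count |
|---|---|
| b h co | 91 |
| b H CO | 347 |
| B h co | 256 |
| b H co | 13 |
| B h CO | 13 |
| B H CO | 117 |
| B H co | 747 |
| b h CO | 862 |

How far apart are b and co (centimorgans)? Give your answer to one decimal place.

The two rarest classes, B h CO and b H co, are the double crossovers. Comparing them with the parentals, only the b allele has switched, so b is the middle locus and the order is h – b – co.
Crossovers in the b–co interval produce the single-crossover classes b h co and B H CO (91 + 117 = 208) plus the double crossovers (26).
RF(b–co) = (208 + 26) / 2446 = 234/2446 = 0.0957 → 9.6 centimorgans.

9.6 centimorgans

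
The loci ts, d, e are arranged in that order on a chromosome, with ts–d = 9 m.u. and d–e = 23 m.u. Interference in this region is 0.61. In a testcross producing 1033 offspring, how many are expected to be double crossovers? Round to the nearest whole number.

Map distances give recombination frequencies of 0.090 and 0.230 for the two intervals.
With interference 0.61 (so coincidence = 0.39), expected double-crossover frequency = 0.090 × 0.230 × 0.39 = 0.00807.
Expected number = 0.00807 × 1033 = 8.34 ≈ 8.

8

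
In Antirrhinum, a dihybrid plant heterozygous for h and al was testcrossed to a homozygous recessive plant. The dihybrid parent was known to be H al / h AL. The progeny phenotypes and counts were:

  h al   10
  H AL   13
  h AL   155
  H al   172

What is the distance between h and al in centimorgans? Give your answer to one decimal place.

The recombinant classes are H AL and h al: 13 + 10 = 23.
Recombination frequency = 23/350 = 0.0657 ≈ 6.6%, i.e. 6.6 centimorgans.

6.6 centimorgans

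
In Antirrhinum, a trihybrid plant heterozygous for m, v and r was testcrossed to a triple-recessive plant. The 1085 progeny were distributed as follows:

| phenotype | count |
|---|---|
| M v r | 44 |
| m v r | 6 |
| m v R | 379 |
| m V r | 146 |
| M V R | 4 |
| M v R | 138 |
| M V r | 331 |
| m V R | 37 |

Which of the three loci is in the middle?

r

The two most frequent reciprocal classes, M V r and m v R, are the parental types, so the F1 was M V r / m v R.
The two rarest classes, M V R and m v r, are the double crossovers. Comparing them with the parentals, only the r allele has switched, so r is the middle locus and the order is v – r – m.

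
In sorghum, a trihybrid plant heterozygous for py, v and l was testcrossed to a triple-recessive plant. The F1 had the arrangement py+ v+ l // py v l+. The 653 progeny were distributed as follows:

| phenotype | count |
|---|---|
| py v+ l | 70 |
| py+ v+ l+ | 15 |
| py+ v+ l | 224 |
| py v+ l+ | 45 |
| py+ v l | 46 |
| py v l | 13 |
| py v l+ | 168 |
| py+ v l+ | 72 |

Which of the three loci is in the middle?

The two rarest classes, py+ v+ l+ and py v l, are the double crossovers. Comparing them with the parentals, only the l allele has switched, so l is the middle locus and the order is py – l – v.

l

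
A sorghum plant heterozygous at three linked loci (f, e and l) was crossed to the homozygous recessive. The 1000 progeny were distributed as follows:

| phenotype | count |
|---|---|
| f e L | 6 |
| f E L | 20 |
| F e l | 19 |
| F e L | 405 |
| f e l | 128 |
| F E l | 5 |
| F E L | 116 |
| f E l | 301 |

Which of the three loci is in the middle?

f

The two most frequent reciprocal classes, f E l and F e L, are the parental types, so the F1 was f E l / F e L.
The two rarest classes, F E l and f e L, are the double crossovers. Comparing them with the parentals, only the f allele has switched, so f is the middle locus and the order is l – f – e.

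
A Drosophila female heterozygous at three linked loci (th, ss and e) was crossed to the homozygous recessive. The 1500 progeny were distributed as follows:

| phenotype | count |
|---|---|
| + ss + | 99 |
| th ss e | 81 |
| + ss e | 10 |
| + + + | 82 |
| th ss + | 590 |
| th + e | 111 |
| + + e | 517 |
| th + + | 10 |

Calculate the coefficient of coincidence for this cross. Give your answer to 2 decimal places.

0.71

The two most frequent reciprocal classes, + + e and th ss +, are the parental types, so the F1 was + + e / th ss +.
The two rarest classes, + ss e and th + +, are the double crossovers. Comparing them with the parentals, only the ss allele has switched, so ss is the middle locus and the order is th – ss – e.
th–ss: (210 + 20)/1500 = 0.1533; ss–e: (163 + 20)/1500 = 0.1220.
Expected DCO frequency = 0.1533 × 0.1220 ≈ 0.01870; observed = 20/1500 ≈ 0.01333.
Coefficient of coincidence = 0.01333/0.01870 ≈ 0.71.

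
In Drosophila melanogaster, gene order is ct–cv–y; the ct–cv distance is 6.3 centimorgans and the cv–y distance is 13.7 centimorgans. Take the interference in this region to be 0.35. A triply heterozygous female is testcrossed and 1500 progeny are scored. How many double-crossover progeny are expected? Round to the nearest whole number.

Map distances give recombination frequencies of 0.063 and 0.137 for the two intervals.
With interference 0.35 (so coincidence = 0.65), expected double-crossover frequency = 0.063 × 0.137 × 0.65 = 0.00561.
Expected number = 0.00561 × 1500 = 8.42 ≈ 8.

8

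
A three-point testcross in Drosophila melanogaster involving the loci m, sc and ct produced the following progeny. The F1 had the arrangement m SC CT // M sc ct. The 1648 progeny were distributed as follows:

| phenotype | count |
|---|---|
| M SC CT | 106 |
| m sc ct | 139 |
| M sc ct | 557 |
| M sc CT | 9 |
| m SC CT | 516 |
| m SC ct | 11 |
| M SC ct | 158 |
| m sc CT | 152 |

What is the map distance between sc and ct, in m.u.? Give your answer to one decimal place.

20.0 m.u.

The two rarest classes, m SC ct and M sc CT, are the double crossovers. Comparing them with the parentals, only the ct allele has switched, so ct is the middle locus and the order is sc – ct – m.
Crossovers in the sc–ct interval produce the single-crossover classes m sc CT and M SC ct (152 + 158 = 310) plus the double crossovers (20).
RF(sc–ct) = (310 + 20) / 1648 = 330/1648 = 0.2002 → 20.0 m.u.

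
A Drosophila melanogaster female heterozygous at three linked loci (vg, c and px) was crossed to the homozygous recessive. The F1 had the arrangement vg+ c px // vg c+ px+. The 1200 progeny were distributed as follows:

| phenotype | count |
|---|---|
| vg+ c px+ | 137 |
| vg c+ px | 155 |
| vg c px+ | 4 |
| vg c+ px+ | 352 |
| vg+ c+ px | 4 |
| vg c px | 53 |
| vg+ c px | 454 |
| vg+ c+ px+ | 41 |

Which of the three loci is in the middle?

The two rarest classes, vg+ c+ px and vg c px+, are the double crossovers. Comparing them with the parentals, only the c allele has switched, so c is the middle locus and the order is px – c – vg.

c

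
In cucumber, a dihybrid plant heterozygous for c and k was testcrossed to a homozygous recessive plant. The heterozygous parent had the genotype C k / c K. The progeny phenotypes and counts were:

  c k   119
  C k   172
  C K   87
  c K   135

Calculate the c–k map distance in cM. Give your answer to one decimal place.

The recombinant classes are C K and c k: 87 + 119 = 206.
Recombination frequency = 206/513 = 0.4016 ≈ 40.2%, i.e. 40.2 cM.

40.2 cM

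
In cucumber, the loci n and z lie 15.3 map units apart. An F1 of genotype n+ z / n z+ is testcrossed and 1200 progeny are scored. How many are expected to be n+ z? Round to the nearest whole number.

A map distance of 15.3 map units corresponds to a recombination frequency of 0.153.
The F1 is n+ z / n z+, so n+ z is a parental gamete class with expected frequency (1 − r)/2 = 0.847/2 = 0.4235.
Expected number = 0.4235 × 1200 = 508.20 ≈ 508.

508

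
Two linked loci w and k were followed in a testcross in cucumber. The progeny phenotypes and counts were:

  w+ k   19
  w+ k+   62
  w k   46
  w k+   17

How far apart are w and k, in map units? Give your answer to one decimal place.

The two most frequent classes, w+ k+ (62) and w k (46), are the parental types, so the F1 was w+ k+ / w k.
The recombinant classes are w+ k and w k+: 19 + 17 = 36.
Recombination frequency = 36/144 = 0.2500 ≈ 25.0%, i.e. 25.0 map units.

25.0 map units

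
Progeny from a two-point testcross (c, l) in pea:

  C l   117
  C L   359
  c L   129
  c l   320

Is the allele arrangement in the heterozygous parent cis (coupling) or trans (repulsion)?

The two most frequent classes are C L (359) and c l (320); these are the parental (non-recombinant) types.
So the F1 carried C L on one chromosome and c l on the other — the recessive alleles are on the same chromosome (cis / coupling).

cis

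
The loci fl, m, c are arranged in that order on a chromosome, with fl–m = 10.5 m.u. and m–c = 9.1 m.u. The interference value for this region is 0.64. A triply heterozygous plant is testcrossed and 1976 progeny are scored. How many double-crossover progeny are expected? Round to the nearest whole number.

7

Map distances give recombination frequencies of 0.105 and 0.091 for the two intervals.
With interference 0.64 (so coincidence = 0.36), expected double-crossover frequency = 0.105 × 0.091 × 0.36 = 0.00344.
Expected number = 0.00344 × 1976 = 6.80 ≈ 7.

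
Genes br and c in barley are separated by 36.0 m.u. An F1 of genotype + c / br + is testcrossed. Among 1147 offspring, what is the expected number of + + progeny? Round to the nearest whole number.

206

A map distance of 36.0 m.u. corresponds to a recombination frequency of 0.360.
The F1 is + c / br +, so + + is a recombinant gamete class with expected frequency r/2 = 0.360/2 = 0.1800.
Expected number = 0.1800 × 1147 = 206.46 ≈ 206.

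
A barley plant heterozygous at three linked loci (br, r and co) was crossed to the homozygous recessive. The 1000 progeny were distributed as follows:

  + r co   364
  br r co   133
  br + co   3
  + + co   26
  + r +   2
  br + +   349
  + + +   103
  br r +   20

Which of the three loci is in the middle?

co

The two most frequent reciprocal classes, + r co and br + +, are the parental types, so the F1 was + r co / br + +.
The two rarest classes, + r + and br + co, are the double crossovers. Comparing them with the parentals, only the co allele has switched, so co is the middle locus and the order is br – co – r.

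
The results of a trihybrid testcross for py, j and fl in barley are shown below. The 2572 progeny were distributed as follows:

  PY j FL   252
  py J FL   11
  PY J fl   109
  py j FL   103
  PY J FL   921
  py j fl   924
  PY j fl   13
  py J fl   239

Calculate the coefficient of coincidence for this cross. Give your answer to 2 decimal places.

The two most frequent reciprocal classes, py j fl and PY J FL, are the parental types, so the F1 was py j fl / PY J FL.
The two rarest classes, PY j fl and py J FL, are the double crossovers. Comparing them with the parentals, only the py allele has switched, so py is the middle locus and the order is fl – py – j.
fl–py: (212 + 24)/2572 = 0.0918; py–j: (491 + 24)/2572 = 0.2002.
Expected DCO frequency = 0.0918 × 0.2002 ≈ 0.01838; observed = 24/2572 ≈ 0.00933.
Coefficient of coincidence = 0.00933/0.01838 ≈ 0.51.

0.51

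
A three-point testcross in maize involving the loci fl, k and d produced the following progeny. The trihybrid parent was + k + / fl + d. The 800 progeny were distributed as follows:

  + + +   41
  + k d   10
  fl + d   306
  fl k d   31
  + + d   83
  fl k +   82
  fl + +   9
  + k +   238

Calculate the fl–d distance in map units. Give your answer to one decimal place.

23.0 map units

The two rarest classes, + k d and fl + +, are the double crossovers. Comparing them with the parentals, only the d allele has switched, so d is the middle locus and the order is fl – d – k.
Crossovers in the fl–d interval produce the single-crossover classes fl k + and + + d (82 + 83 = 165) plus the double crossovers (19).
RF(fl–d) = (165 + 19) / 800 = 184/800 = 0.2300 → 23.0 map units.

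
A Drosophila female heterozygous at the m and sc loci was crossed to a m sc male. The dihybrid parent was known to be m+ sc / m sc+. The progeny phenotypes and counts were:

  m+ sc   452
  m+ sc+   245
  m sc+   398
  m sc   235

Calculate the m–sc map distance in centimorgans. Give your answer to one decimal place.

36.1 centimorgans

The recombinant classes are m+ sc+ and m sc: 245 + 235 = 480.
Recombination frequency = 480/1330 = 0.3609 ≈ 36.1%, i.e. 36.1 centimorgans.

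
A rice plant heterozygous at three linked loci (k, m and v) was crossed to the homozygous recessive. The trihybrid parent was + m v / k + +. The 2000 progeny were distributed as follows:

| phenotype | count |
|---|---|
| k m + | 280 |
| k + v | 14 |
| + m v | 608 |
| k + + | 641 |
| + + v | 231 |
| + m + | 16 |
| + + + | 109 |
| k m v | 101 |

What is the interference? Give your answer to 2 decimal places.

The two rarest classes, + m + and k + v, are the double crossovers. Comparing them with the parentals, only the v allele has switched, so v is the middle locus and the order is k – v – m.
k–v: (210 + 30)/2000 = 0.1200; v–m: (511 + 30)/2000 = 0.2705.
Expected DCO frequency = 0.1200 × 0.2705 ≈ 0.03246; observed = 30/2000 ≈ 0.01500.
Coefficient of coincidence = 0.01500/0.03246 ≈ 0.46; interference = 1 − 0.46 = 0.54.

0.54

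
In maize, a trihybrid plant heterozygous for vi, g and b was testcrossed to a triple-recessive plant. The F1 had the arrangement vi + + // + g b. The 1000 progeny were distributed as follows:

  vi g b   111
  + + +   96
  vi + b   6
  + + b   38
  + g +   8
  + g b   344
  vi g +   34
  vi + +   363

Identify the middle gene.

b

The two rarest classes, vi + b and + g +, are the double crossovers. Comparing them with the parentals, only the b allele has switched, so b is the middle locus and the order is vi – b – g.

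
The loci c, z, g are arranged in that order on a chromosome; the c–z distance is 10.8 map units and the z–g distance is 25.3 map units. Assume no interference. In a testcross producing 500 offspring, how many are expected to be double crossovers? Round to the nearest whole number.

Map distances give recombination frequencies of 0.108 and 0.253 for the two intervals.
With no interference, expected double-crossover frequency = 0.108 × 0.253 = 0.02732.
Expected number = 0.02732 × 500 = 13.66 ≈ 14.

14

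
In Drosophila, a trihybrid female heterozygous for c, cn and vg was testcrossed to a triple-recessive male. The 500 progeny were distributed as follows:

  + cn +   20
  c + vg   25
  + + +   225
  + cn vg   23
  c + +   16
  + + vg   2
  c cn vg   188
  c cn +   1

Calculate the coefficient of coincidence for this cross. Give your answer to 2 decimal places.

The two most frequent reciprocal classes, + + + and c cn vg, are the parental types, so the F1 was + + + / c cn vg.
The two rarest classes, + + vg and c cn +, are the double crossovers. Comparing them with the parentals, only the vg allele has switched, so vg is the middle locus and the order is c – vg – cn.
c–vg: (39 + 3)/500 = 0.0840; vg–cn: (45 + 3)/500 = 0.0960.
Expected DCO frequency = 0.0840 × 0.0960 ≈ 0.00806; observed = 3/500 ≈ 0.00600.
Coefficient of coincidence = 0.00600/0.00806 ≈ 0.74.

0.74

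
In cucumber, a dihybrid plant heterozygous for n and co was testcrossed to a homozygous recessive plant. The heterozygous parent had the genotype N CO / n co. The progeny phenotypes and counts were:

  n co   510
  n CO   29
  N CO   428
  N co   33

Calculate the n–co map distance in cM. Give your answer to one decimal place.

6.2 cM

The recombinant classes are N co and n CO: 33 + 29 = 62.
Recombination frequency = 62/1000 = 0.0620 ≈ 6.2%, i.e. 6.2 cM.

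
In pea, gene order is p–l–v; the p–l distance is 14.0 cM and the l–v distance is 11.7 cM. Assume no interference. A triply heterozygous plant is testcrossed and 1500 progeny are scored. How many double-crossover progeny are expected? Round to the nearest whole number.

25

Map distances give recombination frequencies of 0.140 and 0.117 for the two intervals.
With no interference, expected double-crossover frequency = 0.140 × 0.117 = 0.01638.
Expected number = 0.01638 × 1500 = 24.57 ≈ 25.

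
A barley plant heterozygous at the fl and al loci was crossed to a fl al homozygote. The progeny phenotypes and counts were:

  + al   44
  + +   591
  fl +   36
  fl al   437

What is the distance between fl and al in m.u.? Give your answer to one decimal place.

The two most frequent classes, + + (591) and fl al (437), are the parental types, so the F1 was + + / fl al.
The recombinant classes are + al and fl +: 44 + 36 = 80.
Recombination frequency = 80/1108 = 0.0722 ≈ 7.2%, i.e. 7.2 m.u.

7.2 m.u.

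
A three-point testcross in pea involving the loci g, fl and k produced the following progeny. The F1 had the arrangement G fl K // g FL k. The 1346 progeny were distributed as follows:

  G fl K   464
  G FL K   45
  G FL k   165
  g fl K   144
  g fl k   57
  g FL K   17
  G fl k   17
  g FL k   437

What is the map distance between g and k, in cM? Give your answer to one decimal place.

25.5 cM

The two rarest classes, G fl k and g FL K, are the double crossovers. Comparing them with the parentals, only the k allele has switched, so k is the middle locus and the order is fl – k – g.
Crossovers in the k–g interval produce the single-crossover classes g fl K and G FL k (144 + 165 = 309) plus the double crossovers (34).
RF(k–g) = (309 + 34) / 1346 = 343/1346 = 0.2548 → 25.5 cM.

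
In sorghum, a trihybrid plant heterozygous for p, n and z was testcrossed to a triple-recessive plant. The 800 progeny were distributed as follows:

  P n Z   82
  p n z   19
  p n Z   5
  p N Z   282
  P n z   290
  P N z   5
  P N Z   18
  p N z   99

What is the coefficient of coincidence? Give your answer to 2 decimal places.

The two most frequent reciprocal classes, p N Z and P n z, are the parental types, so the F1 was p N Z / P n z.
The two rarest classes, p n Z and P N z, are the double crossovers. Comparing them with the parentals, only the n allele has switched, so n is the middle locus and the order is z – n – p.
z–n: (181 + 10)/800 = 0.2387; n–p: (37 + 10)/800 = 0.0587.
Expected DCO frequency = 0.2387 × 0.0587 ≈ 0.01401; observed = 10/800 ≈ 0.01250.
Coefficient of coincidence = 0.01250/0.01401 ≈ 0.89.

0.89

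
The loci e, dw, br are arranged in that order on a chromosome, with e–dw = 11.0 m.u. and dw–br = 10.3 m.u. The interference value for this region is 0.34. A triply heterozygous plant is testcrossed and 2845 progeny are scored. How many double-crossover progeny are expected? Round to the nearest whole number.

Map distances give recombination frequencies of 0.110 and 0.103 for the two intervals.
With interference 0.34 (so coincidence = 0.66), expected double-crossover frequency = 0.110 × 0.103 × 0.66 = 0.00748.
Expected number = 0.00748 × 2845 = 21.27 ≈ 21.

21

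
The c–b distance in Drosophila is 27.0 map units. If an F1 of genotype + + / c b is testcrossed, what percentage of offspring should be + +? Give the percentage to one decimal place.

36.5%

A map distance of 27.0 map units corresponds to a recombination frequency of 0.270.
The F1 is + + / c b, so + + is a parental gamete class with expected frequency (1 − r)/2 = 0.730/2 = 0.3650.
That is 0.3650 = 36.5% of the progeny.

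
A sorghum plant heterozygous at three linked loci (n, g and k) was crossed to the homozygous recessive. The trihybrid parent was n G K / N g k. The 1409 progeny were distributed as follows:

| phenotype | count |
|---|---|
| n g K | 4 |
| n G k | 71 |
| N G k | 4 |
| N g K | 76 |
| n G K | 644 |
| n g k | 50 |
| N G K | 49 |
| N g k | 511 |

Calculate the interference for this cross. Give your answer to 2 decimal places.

0.32

The two rarest classes, n g K and N G k, are the double crossovers. Comparing them with the parentals, only the g allele has switched, so g is the middle locus and the order is n – g – k.
n–g: (99 + 8)/1409 = 0.0759; g–k: (147 + 8)/1409 = 0.1100.
Expected DCO frequency = 0.0759 × 0.1100 ≈ 0.00835; observed = 8/1409 ≈ 0.00568.
Coefficient of coincidence = 0.00568/0.00835 ≈ 0.68; interference = 1 − 0.68 = 0.32.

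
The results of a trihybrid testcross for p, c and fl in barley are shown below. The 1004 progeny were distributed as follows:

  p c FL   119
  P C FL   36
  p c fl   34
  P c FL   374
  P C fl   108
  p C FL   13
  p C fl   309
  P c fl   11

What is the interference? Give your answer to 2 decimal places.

-0.02

The two most frequent reciprocal classes, P c FL and p C fl, are the parental types, so the F1 was P c FL / p C fl.
The two rarest classes, P c fl and p C FL, are the double crossovers. Comparing them with the parentals, only the fl allele has switched, so fl is the middle locus and the order is p – fl – c.
p–fl: (227 + 24)/1004 = 0.2500; fl–c: (70 + 24)/1004 = 0.0936.
Expected DCO frequency = 0.2500 × 0.0936 ≈ 0.02340; observed = 24/1004 ≈ 0.02390.
Coefficient of coincidence = 0.02390/0.02340 ≈ 1.02; interference = 1 − 1.02 = -0.02.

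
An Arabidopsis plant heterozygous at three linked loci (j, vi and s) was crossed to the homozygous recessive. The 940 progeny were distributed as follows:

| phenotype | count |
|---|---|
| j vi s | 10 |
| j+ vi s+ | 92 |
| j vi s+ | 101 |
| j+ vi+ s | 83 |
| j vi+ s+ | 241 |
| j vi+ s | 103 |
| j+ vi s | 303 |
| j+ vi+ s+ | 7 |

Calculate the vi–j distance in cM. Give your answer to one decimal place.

The two most frequent reciprocal classes, j+ vi s and j vi+ s+, are the parental types, so the F1 was j+ vi s / j vi+ s+.
The two rarest classes, j vi s and j+ vi+ s+, are the double crossovers. Comparing them with the parentals, only the j allele has switched, so j is the middle locus and the order is s – j – vi.
Crossovers in the j–vi interval produce the single-crossover classes j+ vi+ s and j vi s+ (83 + 101 = 184) plus the double crossovers (17).
RF(j–vi) = (184 + 17) / 940 = 201/940 = 0.2138 → 21.4 cM.

21.4 cM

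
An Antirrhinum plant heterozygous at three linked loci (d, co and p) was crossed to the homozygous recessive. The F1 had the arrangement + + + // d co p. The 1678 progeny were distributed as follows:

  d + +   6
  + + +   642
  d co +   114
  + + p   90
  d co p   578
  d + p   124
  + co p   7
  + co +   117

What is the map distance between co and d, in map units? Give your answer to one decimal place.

The two rarest classes, d + + and + co p, are the double crossovers. Comparing them with the parentals, only the d allele has switched, so d is the middle locus and the order is p – d – co.
Crossovers in the d–co interval produce the single-crossover classes + co + and d + p (117 + 124 = 241) plus the double crossovers (13).
RF(d–co) = (241 + 13) / 1678 = 254/1678 = 0.1514 → 15.1 map units.

15.1 map units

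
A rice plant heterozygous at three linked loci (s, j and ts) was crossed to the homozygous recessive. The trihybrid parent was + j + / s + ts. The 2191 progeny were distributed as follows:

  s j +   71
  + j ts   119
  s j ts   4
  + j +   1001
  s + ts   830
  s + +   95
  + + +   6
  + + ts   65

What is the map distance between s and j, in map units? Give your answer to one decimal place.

6.7 map units

The two rarest classes, + + + and s j ts, are the double crossovers. Comparing them with the parentals, only the j allele has switched, so j is the middle locus and the order is s – j – ts.
Crossovers in the s–j interval produce the single-crossover classes s j + and + + ts (71 + 65 = 136) plus the double crossovers (10).
RF(s–j) = (136 + 10) / 2191 = 146/2191 = 0.0666 → 6.7 map units.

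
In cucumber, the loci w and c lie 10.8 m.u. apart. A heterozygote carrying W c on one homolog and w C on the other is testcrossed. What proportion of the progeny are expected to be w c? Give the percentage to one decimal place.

5.4%

A map distance of 10.8 m.u. corresponds to a recombination frequency of 0.108.
The F1 is W c / w C, so w c is a recombinant gamete class with expected frequency r/2 = 0.108/2 = 0.0540.
That is 0.0540 = 5.4% of the progeny.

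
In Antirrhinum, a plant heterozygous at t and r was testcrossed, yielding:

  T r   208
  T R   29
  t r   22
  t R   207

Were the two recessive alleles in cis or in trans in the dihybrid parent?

trans

The two most frequent classes are T r (208) and t R (207); these are the parental (non-recombinant) types.
So the F1 carried T r on one chromosome and t R on the other — the recessive alleles are on opposite chromosomes (trans / repulsion).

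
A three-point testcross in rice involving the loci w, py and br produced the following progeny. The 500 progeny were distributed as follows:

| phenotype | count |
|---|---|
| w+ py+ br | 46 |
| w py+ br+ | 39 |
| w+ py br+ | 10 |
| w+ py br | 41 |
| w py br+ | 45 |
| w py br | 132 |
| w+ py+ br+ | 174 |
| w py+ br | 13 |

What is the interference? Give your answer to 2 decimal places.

0.02

The two most frequent reciprocal classes, w+ py+ br+ and w py br, are the parental types, so the F1 was w+ py+ br+ / w py br.
The two rarest classes, w+ py br+ and w py+ br, are the double crossovers. Comparing them with the parentals, only the py allele has switched, so py is the middle locus and the order is br – py – w.
br–py: (91 + 23)/500 = 0.2280; py–w: (80 + 23)/500 = 0.2060.
Expected DCO frequency = 0.2280 × 0.2060 ≈ 0.04697; observed = 23/500 ≈ 0.04600.
Coefficient of coincidence = 0.04600/0.04697 ≈ 0.98; interference = 1 − 0.98 = 0.02.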